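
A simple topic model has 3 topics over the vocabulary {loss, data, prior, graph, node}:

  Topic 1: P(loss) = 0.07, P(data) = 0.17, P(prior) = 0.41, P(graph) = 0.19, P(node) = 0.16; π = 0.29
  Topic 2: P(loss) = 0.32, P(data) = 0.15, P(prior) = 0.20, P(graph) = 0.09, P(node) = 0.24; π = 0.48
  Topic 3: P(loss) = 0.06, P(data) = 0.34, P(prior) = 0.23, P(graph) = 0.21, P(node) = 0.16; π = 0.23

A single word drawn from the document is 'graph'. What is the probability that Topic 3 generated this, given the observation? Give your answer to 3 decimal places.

0.329

Apply Bayes' rule: the posterior for each component is proportional to its prior times its likelihood at x.
Evaluate each component's likelihood at the observed value:
  L_1 = 0.19
  L_2 = 0.09
  L_3 = 0.21
Multiply by the mixture weights:
  P(Z=1)·L_1 = 0.29 × 0.19 = 0.0551
  P(Z=2)·L_2 = 0.48 × 0.09 = 0.0432
  P(Z=3)·L_3 = 0.23 × 0.21 = 0.0483
Denominator: 0.0551 + 0.0432 + 0.0483 = 0.1466
P(Topic 3 | the observation) = 0.0483 / 0.1466 ≈ 0.329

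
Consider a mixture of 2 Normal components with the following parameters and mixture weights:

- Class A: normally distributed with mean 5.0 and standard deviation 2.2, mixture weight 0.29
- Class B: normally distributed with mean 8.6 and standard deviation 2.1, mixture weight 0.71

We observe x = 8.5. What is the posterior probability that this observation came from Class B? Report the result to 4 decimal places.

0.9008

P(component k | x) = π_k·f_k(x) / marginal(x), where marginal(x) = Σ_j π_j·f_j(x).
Evaluate each component's likelihood at the observed value:
  f_A = (1/(2.2·√(2π)))·exp(−(8.5−5.0)²/(2·2.2²)) = 0.181337·exp(-1.26550) = 0.0511552
  f_B = (1/(2.1·√(2π)))·exp(−(8.5−8.6)²/(2·2.1²)) = 0.189973·exp(-0.00113) = 0.189757
Weight by the priors:
  π_A·f_A = 0.29 × 0.0511552 = 0.014835
  π_B·f_B = 0.71 × 0.189757 = 0.134728
Sum: 0.014835 + 0.134728 = 0.149563
P(Class B | the observation) = 0.134728 / 0.149563 ≈ 0.9008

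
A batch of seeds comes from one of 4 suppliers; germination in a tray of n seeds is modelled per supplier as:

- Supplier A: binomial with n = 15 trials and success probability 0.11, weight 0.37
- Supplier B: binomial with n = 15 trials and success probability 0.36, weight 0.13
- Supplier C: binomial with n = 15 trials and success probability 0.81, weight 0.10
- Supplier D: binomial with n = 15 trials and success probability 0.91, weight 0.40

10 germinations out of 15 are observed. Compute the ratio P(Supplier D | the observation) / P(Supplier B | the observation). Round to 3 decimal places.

1.802

Posterior odds = (P(Z=i) f_i(x)) / (P(Z=j) f_j(x)); the normalising sum cancels.
Component likelihoods at x = 10 germinations out of 15:
  f_A = C(15,10)·0.11^10·0.89^5 = 3003·2.59374e-10·0.558406 = 4.34943e-07
  f_B = C(15,10)·0.36^10·0.64^5 = 3003·3.65616e-05·0.107374 = 0.0117891
  f_C = C(15,10)·0.81^10·0.19^5 = 3003·0.121577·0.00024761 = 0.0904011
  f_D = C(15,10)·0.91^10·0.09^5 = 3003·0.389416·5.9049e-06 = 0.00690529
Odds = (0.40/0.13) × (0.00690529/0.0117891) = 3.07692 × 0.585736 ≈ 1.802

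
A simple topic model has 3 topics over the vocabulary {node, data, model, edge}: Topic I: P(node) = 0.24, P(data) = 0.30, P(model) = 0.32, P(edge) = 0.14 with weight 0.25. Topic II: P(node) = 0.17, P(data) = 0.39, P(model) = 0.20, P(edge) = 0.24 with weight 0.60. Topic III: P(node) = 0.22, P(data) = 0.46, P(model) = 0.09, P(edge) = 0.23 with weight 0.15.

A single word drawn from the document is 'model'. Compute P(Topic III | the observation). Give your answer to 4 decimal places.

0.0632

Posterior ∝ prior × likelihood, so P(k | x) ∝ π_k f_k(x); normalise over all components.
Evaluate each component's likelihood at the observed value:
  p_I = 0.32
  p_II = 0.2
  p_III = 0.09
Multiply by the mixture weights:
  π_I·p_I = 0.25 × 0.32 = 0.08
  π_II·p_II = 0.60 × 0.2 = 0.12
  π_III·p_III = 0.15 × 0.09 = 0.0135
Sum: 0.08 + 0.12 + 0.0135 = 0.2135
Responsibility of Topic III: 0.0135 / 0.2135 ≈ 0.0632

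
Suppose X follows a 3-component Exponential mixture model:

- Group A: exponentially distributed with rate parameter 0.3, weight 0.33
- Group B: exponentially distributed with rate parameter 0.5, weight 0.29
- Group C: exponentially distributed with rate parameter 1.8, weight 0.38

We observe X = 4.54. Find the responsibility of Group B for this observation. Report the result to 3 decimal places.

0.370

P(component k | x) = π_k·f_k(x) / marginal(x), where marginal(x) = Σ_j π_j·f_j(x).
Evaluate each component's likelihood at the observed value:
  L_A = 0.3·e^(−0.3·4.54) = 0.3·e^(−1.3620) = 0.0768444
  L_B = 0.5·e^(−0.5·4.54) = 0.5·e^(−2.2700) = 0.0516561
  L_C = 1.8·e^(−1.8·4.54) = 1.8·e^(−8.1720) = 0.000508415
Prior × likelihood for each component:
  π_A·L_A = 0.33 × 0.0768444 = 0.0253586
  π_B·L_B = 0.29 × 0.0516561 = 0.0149803
  π_C·L_C = 0.38 × 0.000508415 = 0.000193198
Denominator: 0.0253586 + 0.0149803 + 0.000193198 = 0.0405321
Responsibility of Group B: 0.0149803 / 0.0405321 ≈ 0.370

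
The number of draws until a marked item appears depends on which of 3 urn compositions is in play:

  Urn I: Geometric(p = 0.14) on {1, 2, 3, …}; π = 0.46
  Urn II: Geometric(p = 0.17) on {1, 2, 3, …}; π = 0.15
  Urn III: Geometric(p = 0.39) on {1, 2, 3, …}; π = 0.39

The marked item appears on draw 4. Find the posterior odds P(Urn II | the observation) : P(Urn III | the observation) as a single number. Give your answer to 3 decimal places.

0.422

Posterior odds = (π_i f_i(x)) / (π_j f_j(x)); the normalising sum cancels.
Component likelihoods at x = 4:
  L_I = 0.14·(1−0.14)^3 = 0.14·0.636056 = 0.0890478
  L_II = 0.17·(1−0.17)^3 = 0.17·0.571787 = 0.0972038
  L_III = 0.39·(1−0.39)^3 = 0.39·0.226981 = 0.0885226
Posterior odds = (π_II·L_II) / (π_III·L_III) = (0.15·0.0972038) / (0.39·0.0885226) = 0.0145806 / 0.0345238 ≈ 0.422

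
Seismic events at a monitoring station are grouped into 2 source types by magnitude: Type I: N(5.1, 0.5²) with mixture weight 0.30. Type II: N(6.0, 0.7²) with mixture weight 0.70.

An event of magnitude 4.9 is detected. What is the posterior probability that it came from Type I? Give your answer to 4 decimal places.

The responsibility of component k is P(Z=k) f_k(x) divided by Σ_j P(Z=j) f_j(x).
Evaluate each component's likelihood at the observed value:
  f_I = (1/(0.5·√(2π)))·exp(−(4.9−5.1)²/(2·0.5²)) = 0.797885·exp(-0.08000) = 0.73654
  f_II = (1/(0.7·√(2π)))·exp(−(4.9−6.0)²/(2·0.7²)) = 0.569918·exp(-1.23469) = 0.165803
Unnormalised posteriors:
  P(Z=I)·f_I = 0.30 × 0.73654 = 0.220962
  P(Z=II)·f_II = 0.70 × 0.165803 = 0.116062
Sum: 0.220962 + 0.116062 = 0.337024
P(Type I | x) = 0.220962 / 0.337024 ≈ 0.6556

0.6556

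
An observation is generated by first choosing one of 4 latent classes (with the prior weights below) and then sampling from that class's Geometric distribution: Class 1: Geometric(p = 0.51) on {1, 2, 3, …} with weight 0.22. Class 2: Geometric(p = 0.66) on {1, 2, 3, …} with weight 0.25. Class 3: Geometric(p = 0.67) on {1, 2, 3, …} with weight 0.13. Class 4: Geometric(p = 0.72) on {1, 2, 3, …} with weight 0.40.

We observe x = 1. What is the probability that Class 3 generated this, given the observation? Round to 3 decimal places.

Posterior ∝ prior × likelihood, so P(k | x) ∝ π_k f_k(x); normalise over all components.
Geometric probabilities:
  f_1 = 0.51·(1−0.51)^0 = 0.51·1 = 0.51
  f_2 = 0.66·(1−0.66)^0 = 0.66·1 = 0.66
  f_3 = 0.67·(1−0.67)^0 = 0.67·1 = 0.67
  f_4 = 0.72·(1−0.72)^0 = 0.72·1 = 0.72
Weight by the priors:
  π_1·f_1 = 0.22 × 0.51 = 0.1122
  π_2·f_2 = 0.25 × 0.66 = 0.165
  π_3·f_3 = 0.13 × 0.67 = 0.0871
  π_4·f_4 = 0.40 × 0.72 = 0.288
Evidence: 0.1122 + 0.165 + 0.0871 + 0.288 = 0.6523
Responsibility of Class 3: 0.0871 / 0.6523 ≈ 0.134

0.134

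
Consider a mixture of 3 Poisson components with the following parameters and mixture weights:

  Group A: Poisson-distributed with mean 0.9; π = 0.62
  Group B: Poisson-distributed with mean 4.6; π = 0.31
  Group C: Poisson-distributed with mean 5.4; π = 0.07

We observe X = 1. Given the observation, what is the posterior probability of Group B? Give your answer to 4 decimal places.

The responsibility of component k is π_k f_k(x) divided by Σ_j π_j f_j(x).
Component likelihoods at x = 1:
  f_A = e^(−0.9)·0.9^1/1! = 0.365913
  f_B = e^(−4.6)·4.6^1/1! = 0.0462384
  f_C = e^(−5.4)·5.4^1/1! = 0.0243895
Unnormalised posteriors:
  π_A·f_A = 0.62 × 0.365913 = 0.226866
  π_B·f_B = 0.31 × 0.0462384 = 0.0143339
  π_C·f_C = 0.07 × 0.0243895 = 0.00170727
Sum: 0.226866 + 0.0143339 + 0.00170727 = 0.242907
P(Group B | x) ≈ 0.0590

0.0590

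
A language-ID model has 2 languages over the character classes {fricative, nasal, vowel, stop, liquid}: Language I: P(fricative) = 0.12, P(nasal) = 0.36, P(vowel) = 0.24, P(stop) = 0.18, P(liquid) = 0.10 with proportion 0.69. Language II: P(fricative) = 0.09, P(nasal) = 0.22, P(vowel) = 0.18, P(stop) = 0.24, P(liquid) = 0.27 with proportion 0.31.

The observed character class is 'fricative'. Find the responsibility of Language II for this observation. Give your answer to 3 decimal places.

Apply Bayes' rule: the posterior for each component is proportional to its prior times its likelihood at x.
Evaluate each component's likelihood at the observed value:
  f_I = P(fricative | comp) = 0.12
  f_II = P(fricative | comp) = 0.09
Unnormalised posteriors:
  π_I·f_I = 0.69 × 0.12 = 0.0828
  π_II·f_II = 0.31 × 0.09 = 0.0279
Sum: 0.0828 + 0.0279 = 0.1107
P(Language II | the observation) = 0.0279 / 0.1107 ≈ 0.252

0.252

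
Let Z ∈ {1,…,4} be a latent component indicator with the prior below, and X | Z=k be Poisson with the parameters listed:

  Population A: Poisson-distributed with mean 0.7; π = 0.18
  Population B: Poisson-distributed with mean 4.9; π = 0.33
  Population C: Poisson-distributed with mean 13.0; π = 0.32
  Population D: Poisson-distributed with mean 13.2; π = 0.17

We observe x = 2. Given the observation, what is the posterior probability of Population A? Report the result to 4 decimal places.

The responsibility of component k is π_k f_k(x) divided by Σ_j π_j f_j(x).
Evaluate each component's likelihood at the observed value:
  f_A = 0.121663
  f_B = 0.0893962
  f_C = 0.000190998
  f_D = 0.000161224
Multiply by the mixture weights:
  π_A·f_A = 0.18 × 0.121663 = 0.0218994
  π_B·f_B = 0.33 × 0.0893962 = 0.0295008
  π_C·f_C = 0.32 × 0.000190998 = 6.11193e-05
  π_D·f_D = 0.17 × 0.000161224 = 2.74081e-05
Marginal: 0.0218994 + 0.0295008 + 6.11193e-05 + 2.74081e-05 = 0.0514887
P(Population A | 2) ≈ 0.4253

0.4253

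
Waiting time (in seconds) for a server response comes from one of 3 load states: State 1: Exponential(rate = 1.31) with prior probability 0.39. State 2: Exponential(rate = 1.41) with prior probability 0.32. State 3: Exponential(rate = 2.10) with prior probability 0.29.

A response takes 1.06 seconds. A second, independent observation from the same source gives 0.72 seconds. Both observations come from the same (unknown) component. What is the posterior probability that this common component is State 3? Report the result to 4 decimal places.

0.2069

P(component k | x) = π_k·f_k(x) / marginal(x), where marginal(x) = Σ_j π_j·f_j(x).
Since both observations come from the same component, the likelihood for component k is f_k(x₁)·f_k(x₂).
  f_1 = [1.31·e^(−1.31·1.06) = 1.31·e^(−1.3886) = 0.326746] × [0.510088] = 0.166669
  f_2 = [1.41·e^(−1.41·1.06) = 1.41·e^(−1.4946) = 0.316317] × [0.510885] = 0.161602
  f_3 = [2.10·e^(−2.10·1.06) = 2.10·e^(−2.2260) = 0.226715] × [0.462984] = 0.104965
Multiply by the mixture weights:
  π_1·f_1 = 0.39 × 0.166669 = 0.0650009
  π_2·f_2 = 0.32 × 0.161602 = 0.0517125
  π_3·f_3 = 0.29 × 0.104965 = 0.0304399
Sum: 0.0650009 + 0.0517125 + 0.0304399 = 0.147153
So the posterior for State 3 is 0.0304399 / 0.147153 ≈ 0.2069.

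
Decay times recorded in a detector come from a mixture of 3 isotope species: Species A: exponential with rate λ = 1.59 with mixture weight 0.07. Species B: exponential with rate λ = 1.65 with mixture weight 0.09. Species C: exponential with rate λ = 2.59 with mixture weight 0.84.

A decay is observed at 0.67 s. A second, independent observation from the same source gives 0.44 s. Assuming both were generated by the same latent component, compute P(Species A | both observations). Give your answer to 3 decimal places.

The responsibility of component k is π_k f_k(x) divided by Σ_j π_j f_j(x).
Since both observations come from the same component, the likelihood for component k is f_k(x₁)·f_k(x₂).
  f_A = [0.547953] × [0.789887] = 0.432821
  f_B = [0.546225] × [0.798337] = 0.436071
  f_C = [0.456739] × [0.828663] = 0.378483
Weight by the priors:
  π_A·f_A = 0.07 × 0.432821 = 0.0302974
  π_B·f_B = 0.09 × 0.436071 = 0.0392464
  π_C·f_C = 0.84 × 0.378483 = 0.317926
Marginal: 0.0302974 + 0.0392464 + 0.317926 = 0.38747
P(Species A | x) = 0.0302974 / 0.38747 ≈ 0.078

0.078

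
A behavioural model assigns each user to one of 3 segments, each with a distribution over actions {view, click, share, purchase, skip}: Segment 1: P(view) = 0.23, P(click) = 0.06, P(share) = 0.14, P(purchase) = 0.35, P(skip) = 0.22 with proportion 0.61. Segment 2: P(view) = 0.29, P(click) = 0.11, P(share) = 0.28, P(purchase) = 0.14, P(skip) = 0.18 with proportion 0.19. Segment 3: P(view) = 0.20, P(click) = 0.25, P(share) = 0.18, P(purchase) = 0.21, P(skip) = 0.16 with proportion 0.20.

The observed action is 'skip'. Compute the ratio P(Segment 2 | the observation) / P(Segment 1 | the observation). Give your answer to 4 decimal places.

Only the two components matter; the odds are (π_i f_i(x)) / (π_j f_j(x)).
Categorical probabilities:
  L_1 = 0.22
  L_2 = 0.18
  L_3 = 0.16
Odds = (0.19/0.61) × (0.18/0.22) = 0.311475 × 0.818182 ≈ 0.2548

0.2548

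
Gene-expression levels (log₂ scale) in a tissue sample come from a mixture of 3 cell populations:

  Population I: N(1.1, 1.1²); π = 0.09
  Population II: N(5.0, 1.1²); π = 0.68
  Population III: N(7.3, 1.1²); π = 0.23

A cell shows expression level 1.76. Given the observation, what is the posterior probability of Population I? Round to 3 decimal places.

Apply Bayes' rule: the posterior for each component is proportional to its prior times its likelihood at x.
Evaluate each component's likelihood at the observed value:
  p_I = (1/(1.1·√(2π)))·exp(−(1.76−1.1)²/(2·1.1²)) = 0.362675·exp(-0.18000) = 0.302931
  p_II = (1/(1.1·√(2π)))·exp(−(1.76−5.0)²/(2·1.1²)) = 0.362675·exp(-4.33785) = 0.00473819
  p_III = (1/(1.1·√(2π)))·exp(−(1.76−7.3)²/(2·1.1²)) = 0.362675·exp(-12.68248) = 1.12612e-06
Unnormalised posteriors:
  P(Z=I)·p_I = 0.09 × 0.302931 = 0.0272638
  P(Z=II)·p_II = 0.68 × 0.00473819 = 0.00322197
  P(Z=III)·p_III = 0.23 × 1.12612e-06 = 2.59009e-07
Normaliser: 0.0272638 + 0.00322197 + 2.59009e-07 = 0.0304861
Responsibility of Population I: 0.0272638 / 0.0304861 ≈ 0.894

0.894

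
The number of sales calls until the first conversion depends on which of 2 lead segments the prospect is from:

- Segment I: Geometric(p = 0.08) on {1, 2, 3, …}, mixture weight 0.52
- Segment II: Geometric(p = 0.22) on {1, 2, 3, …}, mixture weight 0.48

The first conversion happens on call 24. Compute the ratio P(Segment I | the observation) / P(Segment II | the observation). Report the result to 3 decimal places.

17.554

Since P(k|x) ∝ w_k f_k(x), the posterior odds are w_i f_i(x) / (w_j f_j(x)).
Component likelihoods at x = 24:
  p_I = 0.0117547
  p_II = 0.000725435
0.00611242 / 0.000348209 ≈ 17.554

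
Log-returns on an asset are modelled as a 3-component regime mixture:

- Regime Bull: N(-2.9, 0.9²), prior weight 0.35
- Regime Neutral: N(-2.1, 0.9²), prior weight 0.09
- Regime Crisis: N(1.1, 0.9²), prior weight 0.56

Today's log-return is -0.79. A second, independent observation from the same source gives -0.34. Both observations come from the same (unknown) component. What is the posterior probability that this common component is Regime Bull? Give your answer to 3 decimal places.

0.018

The responsibility of component k is π_k f_k(x) divided by Σ_j π_j f_j(x).
Since both observations come from the same component, the likelihood for component k is f_k(x₁)·f_k(x₂).
  p_Bull = [0.028388] × [0.00775816] = 0.000220239
  p_Neutral = [0.153678] × [0.0655019] = 0.0100662
  p_Crisis = [0.0488707] × [0.123245] = 0.00602308
Unnormalised posteriors:
  π_Bull·p_Bull = 0.35 × 0.000220239 = 7.70836e-05
  π_Neutral·p_Neutral = 0.09 × 0.0100662 = 0.000905955
  π_Crisis·p_Crisis = 0.56 × 0.00602308 = 0.00337293
Normaliser: 7.70836e-05 + 0.000905955 + 0.00337293 = 0.00435596
So the posterior for Regime Bull is 7.70836e-05 / 0.00435596 ≈ 0.018.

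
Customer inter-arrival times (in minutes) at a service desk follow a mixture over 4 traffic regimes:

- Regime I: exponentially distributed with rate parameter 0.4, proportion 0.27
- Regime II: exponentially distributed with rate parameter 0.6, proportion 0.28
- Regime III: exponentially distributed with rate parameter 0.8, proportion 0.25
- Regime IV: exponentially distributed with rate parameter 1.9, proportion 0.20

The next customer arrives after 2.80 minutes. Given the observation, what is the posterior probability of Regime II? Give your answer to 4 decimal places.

Posterior ∝ prior × likelihood, so P(k | x) ∝ π_k f_k(x); normalise over all components.
Exponential densities:
  L_I = 0.4·e^(−0.4·2.80) = 0.4·e^(−1.1200) = 0.130512
  L_II = 0.6·e^(−0.6·2.80) = 0.6·e^(−1.6800) = 0.111824
  L_III = 0.8·e^(−0.8·2.80) = 0.8·e^(−2.2400) = 0.0851668
  L_IV = 1.9·e^(−1.9·2.80) = 1.9·e^(−5.3200) = 0.00929623
Unnormalised posteriors:
  π_I·L_I = 0.27 × 0.130512 = 0.0352382
  π_II·L_II = 0.28 × 0.111824 = 0.0313108
  π_III·L_III = 0.25 × 0.0851668 = 0.0212917
  π_IV·L_IV = 0.20 × 0.00929623 = 0.00185925
Normaliser: 0.0352382 + 0.0313108 + 0.0212917 + 0.00185925 = 0.0897
P(Regime II | data) ≈ 0.3491

0.3491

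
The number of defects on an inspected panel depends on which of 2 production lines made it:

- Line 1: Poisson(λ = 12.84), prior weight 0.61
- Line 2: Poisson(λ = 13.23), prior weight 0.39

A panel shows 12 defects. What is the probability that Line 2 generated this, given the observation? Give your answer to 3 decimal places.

By Bayes' theorem, P(k | x) = π_k f_k(x) / Σ_j π_j f_j(x).
Evaluate each component's likelihood at the observed value:
  f_1 = e^(−12.84)·12.84^12/12! = 0.111199
  f_2 = e^(−13.23)·13.23^12/12! = 0.107812
Prior × likelihood for each component:
  π_1·f_1 = 0.61 × 0.111199 = 0.0678316
  π_2·f_2 = 0.39 × 0.107812 = 0.0420465
Normaliser: 0.0678316 + 0.0420465 = 0.109878
So the posterior for Line 2 is 0.0420465 / 0.109878 ≈ 0.383.

0.383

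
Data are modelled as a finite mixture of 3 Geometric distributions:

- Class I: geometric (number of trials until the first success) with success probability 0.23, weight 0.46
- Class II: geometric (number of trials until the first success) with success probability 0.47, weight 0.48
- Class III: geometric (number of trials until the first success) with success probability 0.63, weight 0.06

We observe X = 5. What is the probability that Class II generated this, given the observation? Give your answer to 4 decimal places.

By Bayes' theorem, P(k | x) = w_k f_k(x) / Σ_j w_j f_j(x).
Geometric probabilities:
  f_I = 0.080852
  f_II = 0.0370853
  f_III = 0.0118072
Prior × likelihood for each component:
  w_I·f_I = 0.46 × 0.080852 = 0.0371919
  w_II·f_II = 0.48 × 0.0370853 = 0.0178009
  w_III·f_III = 0.06 × 0.0118072 = 0.000708433
Sum: 0.0371919 + 0.0178009 + 0.000708433 = 0.0557013
Responsibility of Class II: 0.0178009 / 0.0557013 ≈ 0.3196

0.3196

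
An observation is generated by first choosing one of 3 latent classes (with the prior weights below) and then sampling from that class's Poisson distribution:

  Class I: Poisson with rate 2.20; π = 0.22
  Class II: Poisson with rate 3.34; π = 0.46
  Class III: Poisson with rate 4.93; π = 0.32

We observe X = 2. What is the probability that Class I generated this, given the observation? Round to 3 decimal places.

0.331

By Bayes' theorem, P(k | x) = π_k f_k(x) / Σ_j π_j f_j(x).
Component likelihoods at x = 2:
  p_I = 0.268144
  p_II = 0.19766
  p_III = 0.0878197
Unnormalised posteriors:
  π_I·p_I = 0.22 × 0.268144 = 0.0589916
  π_II·p_II = 0.46 × 0.19766 = 0.0909237
  π_III·p_III = 0.32 × 0.0878197 = 0.0281023
Denominator: 0.0589916 + 0.0909237 + 0.0281023 = 0.178018
P(Class I | 2) = 0.0589916 / 0.178018 ≈ 0.331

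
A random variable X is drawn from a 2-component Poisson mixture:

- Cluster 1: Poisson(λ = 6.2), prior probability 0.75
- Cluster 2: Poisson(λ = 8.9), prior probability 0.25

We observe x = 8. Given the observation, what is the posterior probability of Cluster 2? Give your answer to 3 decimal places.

Posterior ∝ prior × likelihood, so P(k | x) ∝ π_k f_k(x); normalise over all components.
Component likelihoods at x = 8:
  f_1 = e^(−6.2)·6.2^8/8! = 0.109897
  f_2 = e^(−8.9)·8.9^8/8! = 0.133161
Unnormalised posteriors:
  π_1·f_1 = 0.75 × 0.109897 = 0.082423
  π_2·f_2 = 0.25 × 0.133161 = 0.0332904
Normaliser: 0.082423 + 0.0332904 = 0.115713
P(Cluster 2 | x) = 0.0332904 / 0.115713 ≈ 0.288

0.288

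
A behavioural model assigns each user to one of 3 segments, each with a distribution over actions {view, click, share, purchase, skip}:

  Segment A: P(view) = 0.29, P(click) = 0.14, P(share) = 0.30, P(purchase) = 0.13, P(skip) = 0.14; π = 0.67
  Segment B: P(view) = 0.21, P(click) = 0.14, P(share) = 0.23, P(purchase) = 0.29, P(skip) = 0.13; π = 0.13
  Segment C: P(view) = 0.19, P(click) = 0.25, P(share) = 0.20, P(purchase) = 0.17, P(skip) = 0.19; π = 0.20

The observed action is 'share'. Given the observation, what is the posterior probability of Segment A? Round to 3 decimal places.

By Bayes' theorem, P(k | x) = P(Z=k) f_k(x) / Σ_j P(Z=j) f_j(x).
Evaluate each component's likelihood at the observed value:
  f_A = P(share | comp) = 0.30
  f_B = P(share | comp) = 0.23
  f_C = P(share | comp) = 0.20
Multiply by the mixture weights:
  P(Z=A)·f_A = 0.67 × 0.3 = 0.201
  P(Z=B)·f_B = 0.13 × 0.23 = 0.0299
  P(Z=C)·f_C = 0.20 × 0.2 = 0.04
Sum: 0.201 + 0.0299 + 0.04 = 0.2709
So the posterior for Segment A is 0.201 / 0.2709 ≈ 0.742.

0.742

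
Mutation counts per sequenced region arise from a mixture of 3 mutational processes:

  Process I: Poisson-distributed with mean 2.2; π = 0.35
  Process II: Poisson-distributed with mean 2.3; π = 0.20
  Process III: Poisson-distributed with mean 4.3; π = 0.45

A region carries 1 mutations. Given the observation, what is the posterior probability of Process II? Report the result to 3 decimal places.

P(component k | x) = π_k·f_k(x) / marginal(x), where marginal(x) = Σ_j π_j·f_j(x).
Evaluate each component's likelihood at the observed value:
  f_I = e^(−2.2)·2.2^1/1! = 0.243767
  f_II = e^(−2.3)·2.3^1/1! = 0.230595
  f_III = e^(−4.3)·4.3^1/1! = 0.0583448
Prior × likelihood for each component:
  π_I·f_I = 0.35 × 0.243767 = 0.0853184
  π_II·f_II = 0.20 × 0.230595 = 0.0461191
  π_III·f_III = 0.45 × 0.0583448 = 0.0262552
Evidence: 0.0853184 + 0.0461191 + 0.0262552 = 0.157693
P(Process II | the observation) ≈ 0.292

0.292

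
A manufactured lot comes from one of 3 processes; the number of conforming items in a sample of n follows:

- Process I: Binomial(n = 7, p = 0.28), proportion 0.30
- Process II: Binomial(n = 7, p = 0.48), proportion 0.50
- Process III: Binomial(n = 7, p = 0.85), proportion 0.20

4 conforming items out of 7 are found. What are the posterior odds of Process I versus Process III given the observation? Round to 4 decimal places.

1.9533

Posterior odds = (P(Z=i) f_i(x)) / (P(Z=j) f_j(x)); the normalising sum cancels.
Evaluate each component's likelihood at the observed value:
  p_I = C(7,4)·0.28^4·0.72^3 = 35·0.00614656·0.373248 = 0.0802967
  p_II = C(7,4)·0.48^4·0.52^3 = 35·0.0530842·0.140608 = 0.261242
  p_III = C(7,4)·0.85^4·0.15^3 = 35·0.522006·0.003375 = 0.061662
Odds = (0.30/0.20) × (0.0802967/0.061662) = 1.5 × 1.30221 ≈ 1.9533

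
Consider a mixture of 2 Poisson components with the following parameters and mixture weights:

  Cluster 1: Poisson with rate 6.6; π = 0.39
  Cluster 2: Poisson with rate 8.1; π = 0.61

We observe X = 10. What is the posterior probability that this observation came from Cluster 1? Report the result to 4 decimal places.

0.2699

Apply Bayes' rule: the posterior for each component is proportional to its prior times its likelihood at x.
Evaluate each component's likelihood at the observed value:
  p_1 = 0.058794
  p_2 = 0.101696
Unnormalised posteriors:
  π_1·p_1 = 0.39 × 0.058794 = 0.0229296
  π_2·p_2 = 0.61 × 0.101696 = 0.0620343
Evidence: 0.0229296 + 0.0620343 = 0.0849639
So the posterior for Cluster 1 is 0.0229296 / 0.0849639 ≈ 0.2699.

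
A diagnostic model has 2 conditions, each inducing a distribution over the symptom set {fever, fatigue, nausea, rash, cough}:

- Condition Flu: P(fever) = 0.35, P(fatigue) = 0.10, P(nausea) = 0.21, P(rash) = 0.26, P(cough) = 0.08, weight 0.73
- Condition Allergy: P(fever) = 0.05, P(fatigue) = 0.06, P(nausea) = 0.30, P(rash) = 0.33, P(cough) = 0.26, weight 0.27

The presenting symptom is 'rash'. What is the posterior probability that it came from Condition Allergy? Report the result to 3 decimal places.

0.319

Posterior ∝ prior × likelihood, so P(k | x) ∝ π_k f_k(x); normalise over all components.
Categorical probabilities:
  f_Flu = 0.26
  f_Allergy = 0.33
Prior × likelihood for each component:
  π_Flu·f_Flu = 0.73 × 0.26 = 0.1898
  π_Allergy·f_Allergy = 0.27 × 0.33 = 0.0891
Evidence: 0.1898 + 0.0891 = 0.2789
Responsibility of Condition Allergy: 0.0891 / 0.2789 ≈ 0.319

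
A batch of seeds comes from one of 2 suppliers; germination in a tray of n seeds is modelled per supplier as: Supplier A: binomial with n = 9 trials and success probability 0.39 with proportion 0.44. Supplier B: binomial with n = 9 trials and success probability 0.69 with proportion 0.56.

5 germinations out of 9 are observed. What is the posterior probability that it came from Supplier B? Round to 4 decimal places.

The responsibility of component k is π_k f_k(x) divided by Σ_j π_j f_j(x).
Component likelihoods at x = 5 germinations out of 9:
  L_A = C(9,5)·0.39^5·0.61^4 = 126·0.00902242·0.138458 = 0.157403
  L_B = C(9,5)·0.69^5·0.31^4 = 126·0.156403·0.00923521 = 0.181996
Prior × likelihood for each component:
  π_A·L_A = 0.44 × 0.157403 = 0.0692573
  π_B·L_B = 0.56 × 0.181996 = 0.101918
Normaliser: 0.0692573 + 0.101918 = 0.171175
P(Supplier B | x) = 0.101918 / 0.171175 ≈ 0.5954

0.5954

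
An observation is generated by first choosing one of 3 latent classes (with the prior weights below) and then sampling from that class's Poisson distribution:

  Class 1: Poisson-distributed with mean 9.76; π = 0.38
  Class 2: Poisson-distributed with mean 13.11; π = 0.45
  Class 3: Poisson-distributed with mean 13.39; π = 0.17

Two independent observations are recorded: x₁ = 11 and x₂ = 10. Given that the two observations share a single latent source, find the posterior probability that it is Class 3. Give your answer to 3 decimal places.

The responsibility of component k is π_k f_k(x) divided by Σ_j π_j f_j(x).
Since both observations come from the same component, the likelihood for component k is f_k(x₁)·f_k(x₂).
  p_1 = [e^(−9.76)·9.76^11/11! = 0.110682] × [0.124744] = 0.013807
  p_2 = [e^(−13.11)·13.11^11/11! = 0.0997409] × [0.083688] = 0.00834712
  p_3 = [e^(−13.39)·13.39^11/11! = 0.0951103] × [0.0781339] = 0.00743134
Unnormalised posteriors:
  π_1·p_1 = 0.38 × 0.013807 = 0.00524666
  π_2·p_2 = 0.45 × 0.00834712 = 0.0037562
  π_3·p_3 = 0.17 × 0.00743134 = 0.00126333
Normaliser: 0.00524666 + 0.0037562 + 0.00126333 = 0.0102662
So the posterior for Class 3 is 0.00126333 / 0.0102662 ≈ 0.123.

0.123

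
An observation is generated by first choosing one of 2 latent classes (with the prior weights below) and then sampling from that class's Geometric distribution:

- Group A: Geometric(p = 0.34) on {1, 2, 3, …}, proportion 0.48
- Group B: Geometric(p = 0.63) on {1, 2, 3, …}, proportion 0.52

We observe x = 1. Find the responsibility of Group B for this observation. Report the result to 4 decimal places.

0.6675

The responsibility of component k is P(Z=k) f_k(x) divided by Σ_j P(Z=j) f_j(x).
Evaluate each component's likelihood at the observed value:
  p_A = 0.34
  p_B = 0.63
Unnormalised posteriors:
  P(Z=A)·p_A = 0.48 × 0.34 = 0.1632
  P(Z=B)·p_B = 0.52 × 0.63 = 0.3276
Marginal: 0.1632 + 0.3276 = 0.4908
So the posterior for Group B is 0.3276 / 0.4908 ≈ 0.6675.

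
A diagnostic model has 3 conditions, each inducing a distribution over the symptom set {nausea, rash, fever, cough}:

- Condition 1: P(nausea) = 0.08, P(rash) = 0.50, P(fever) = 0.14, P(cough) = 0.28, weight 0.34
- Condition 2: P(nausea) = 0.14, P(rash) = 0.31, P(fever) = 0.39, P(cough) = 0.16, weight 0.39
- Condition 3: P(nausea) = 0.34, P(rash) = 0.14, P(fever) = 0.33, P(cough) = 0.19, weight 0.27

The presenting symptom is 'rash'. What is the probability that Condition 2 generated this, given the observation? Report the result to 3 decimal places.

P(component k | x) = π_k·f_k(x) / marginal(x), where marginal(x) = Σ_j π_j·f_j(x).
Categorical probabilities:
  p_1 = P(rash | comp) = 0.50
  p_2 = P(rash | comp) = 0.31
  p_3 = P(rash | comp) = 0.14
Prior × likelihood for each component:
  π_1·p_1 = 0.34 × 0.5 = 0.17
  π_2·p_2 = 0.39 × 0.31 = 0.1209
  π_3·p_3 = 0.27 × 0.14 = 0.0378
Evidence: 0.17 + 0.1209 + 0.0378 = 0.3287
P(Condition 2 | 'rash') = 0.1209 / 0.3287 ≈ 0.368

0.368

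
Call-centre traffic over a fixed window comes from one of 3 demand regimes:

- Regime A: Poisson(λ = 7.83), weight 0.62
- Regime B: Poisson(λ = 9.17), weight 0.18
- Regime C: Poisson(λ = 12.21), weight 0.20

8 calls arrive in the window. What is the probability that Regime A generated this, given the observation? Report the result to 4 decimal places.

0.7091

P(component k | x) = w_k·f_k(x) / marginal(x), where marginal(x) = Σ_j w_j·f_j(x).
Evaluate each component's likelihood at the observed value:
  p_A = 0.139331
  p_B = 0.129108
  p_C = 0.0610196
Weight by the priors:
  w_A·p_A = 0.62 × 0.139331 = 0.0863852
  w_B·p_B = 0.18 × 0.129108 = 0.0232395
  w_C·p_C = 0.20 × 0.0610196 = 0.0122039
Denominator: 0.0863852 + 0.0232395 + 0.0122039 = 0.121829
P(Regime A | the observation) ≈ 0.7091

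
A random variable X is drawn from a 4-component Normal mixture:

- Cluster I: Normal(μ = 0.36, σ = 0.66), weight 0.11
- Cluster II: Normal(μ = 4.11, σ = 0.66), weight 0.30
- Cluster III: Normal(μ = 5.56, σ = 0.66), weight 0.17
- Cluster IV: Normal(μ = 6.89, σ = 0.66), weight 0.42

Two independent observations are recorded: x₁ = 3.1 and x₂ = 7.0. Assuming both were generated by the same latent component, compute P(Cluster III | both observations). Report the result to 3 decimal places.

0.702

The responsibility of component k is π_k f_k(x) divided by Σ_j π_j f_j(x).
Since both observations come from the same component, the likelihood for component k is f_k(x₁)·f_k(x₂).
  f_I = [0.000109349] × [6.34798e-23] = 6.94148e-27
  f_II = [0.187432] × [4.14794e-05] = 7.77458e-06
  f_III = [0.000581614] × [0.0559337] = 3.25318e-05
  f_IV = [4.17678e-08] × [0.596121] = 2.48986e-08
Unnormalised posteriors:
  π_I·f_I = 0.11 × 6.94148e-27 = 7.63563e-28
  π_II·f_II = 0.30 × 7.77458e-06 = 2.33237e-06
  π_III·f_III = 0.17 × 3.25318e-05 = 5.53041e-06
  π_IV·f_IV = 0.42 × 2.48986e-08 = 1.04574e-08
Denominator: 7.63563e-28 + 2.33237e-06 + 5.53041e-06 + 1.04574e-08 = 7.87324e-06
So the posterior for Cluster III is 5.53041e-06 / 7.87324e-06 ≈ 0.702.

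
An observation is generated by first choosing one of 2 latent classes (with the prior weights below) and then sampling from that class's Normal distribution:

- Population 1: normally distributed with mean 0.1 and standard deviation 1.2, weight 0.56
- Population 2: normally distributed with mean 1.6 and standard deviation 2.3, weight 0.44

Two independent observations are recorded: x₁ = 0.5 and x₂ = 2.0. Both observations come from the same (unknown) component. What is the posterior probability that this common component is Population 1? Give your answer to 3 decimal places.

Apply Bayes' rule: the posterior for each component is proportional to its prior times its likelihood at x.
Since both observations come from the same component, the likelihood for component k is f_k(x₁)·f_k(x₂).
  p_1 = [0.314486] × [0.0949189] = 0.0298507
  p_2 = [0.154708] × [0.17085] = 0.0264319
Unnormalised posteriors:
  w_1·p_1 = 0.56 × 0.0298507 = 0.0167164
  w_2·p_2 = 0.44 × 0.0264319 = 0.01163
Normaliser: 0.0167164 + 0.01163 = 0.0283464
So the posterior for Population 1 is 0.0167164 / 0.0283464 ≈ 0.590.

0.590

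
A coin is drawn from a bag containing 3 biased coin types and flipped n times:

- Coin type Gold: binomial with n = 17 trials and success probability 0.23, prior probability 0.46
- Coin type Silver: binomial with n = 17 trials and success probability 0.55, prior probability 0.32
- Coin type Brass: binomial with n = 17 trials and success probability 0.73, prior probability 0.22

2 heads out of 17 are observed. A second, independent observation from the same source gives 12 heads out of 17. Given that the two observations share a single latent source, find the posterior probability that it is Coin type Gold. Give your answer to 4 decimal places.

0.2495

By Bayes' theorem, P(k | x) = w_k f_k(x) / Σ_j w_j f_j(x).
Since both observations come from the same component, the likelihood for component k is f_k(x₁)·f_k(x₂).
  f_Gold = [C(17,2)·0.23^2·0.77^15 = 136·0.0529·0.0198317 = 0.142677] × [3.67061e-05] = 5.23713e-06
  f_Silver = [C(17,2)·0.55^2·0.45^15 = 136·0.3025·6.2833e-06 = 0.000258495] × [0.0874914] = 2.26161e-05
  f_Brass = [C(17,2)·0.73^2·0.27^15 = 136·0.5329·2.95431e-09 = 2.14112e-07] × [0.20335] = 4.35396e-08
Multiply by the mixture weights:
  w_Gold·f_Gold = 0.46 × 5.23713e-06 = 2.40908e-06
  w_Silver·f_Silver = 0.32 × 2.26161e-05 = 7.23714e-06
  w_Brass·f_Brass = 0.22 × 4.35396e-08 = 9.57871e-09
Denominator: 2.40908e-06 + 7.23714e-06 + 9.57871e-09 = 9.6558e-06
So the posterior for Coin type Gold is 2.40908e-06 / 9.6558e-06 ≈ 0.2495.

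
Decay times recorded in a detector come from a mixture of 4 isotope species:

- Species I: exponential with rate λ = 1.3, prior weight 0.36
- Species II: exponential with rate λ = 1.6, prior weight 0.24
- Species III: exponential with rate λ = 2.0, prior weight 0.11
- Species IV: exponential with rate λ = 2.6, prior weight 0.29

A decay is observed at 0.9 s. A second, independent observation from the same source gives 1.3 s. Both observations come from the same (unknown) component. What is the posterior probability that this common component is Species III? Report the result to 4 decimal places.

P(component k | x) = P(Z=k)·f_k(x) / marginal(x), where marginal(x) = Σ_j P(Z=j)·f_j(x).
Since both observations come from the same component, the likelihood for component k is f_k(x₁)·f_k(x₂).
  L_I = [0.403477] × [0.239875] = 0.0967842
  L_II = [0.379084] × [0.199888] = 0.0757746
  L_III = [0.330598] × [0.148547] = 0.0491094
  L_IV = [0.250452] × [0.0885234] = 0.0221708
Multiply by the mixture weights:
  P(Z=I)·L_I = 0.36 × 0.0967842 = 0.0348423
  P(Z=II)·L_II = 0.24 × 0.0757746 = 0.0181859
  P(Z=III)·L_III = 0.11 × 0.0491094 = 0.00540203
  P(Z=IV)·L_IV = 0.29 × 0.0221708 = 0.00642955
Denominator: 0.0348423 + 0.0181859 + 0.00540203 + 0.00642955 = 0.0648598
Responsibility of Species III: 0.00540203 / 0.0648598 ≈ 0.0833

0.0833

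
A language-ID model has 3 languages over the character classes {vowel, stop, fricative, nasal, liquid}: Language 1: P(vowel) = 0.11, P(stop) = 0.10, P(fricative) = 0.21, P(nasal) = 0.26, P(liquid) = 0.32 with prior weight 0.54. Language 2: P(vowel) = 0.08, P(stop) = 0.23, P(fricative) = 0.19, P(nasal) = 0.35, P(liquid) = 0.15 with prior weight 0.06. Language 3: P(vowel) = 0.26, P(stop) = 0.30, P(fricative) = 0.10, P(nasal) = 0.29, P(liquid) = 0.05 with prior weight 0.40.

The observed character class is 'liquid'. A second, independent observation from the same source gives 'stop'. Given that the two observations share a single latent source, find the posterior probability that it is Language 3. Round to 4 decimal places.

0.2367

Posterior ∝ prior × likelihood, so P(k | x) ∝ w_k f_k(x); normalise over all components.
Since both observations come from the same component, the likelihood for component k is f_k(x₁)·f_k(x₂).
  L_1 = [0.32] × [0.1] = 0.032
  L_2 = [0.15] × [0.23] = 0.0345
  L_3 = [0.05] × [0.3] = 0.015
Multiply by the mixture weights:
  w_1·L_1 = 0.54 × 0.032 = 0.01728
  w_2·L_2 = 0.06 × 0.0345 = 0.00207
  w_3·L_3 = 0.40 × 0.015 = 0.006
Normaliser: 0.01728 + 0.00207 + 0.006 = 0.02535
Responsibility of Language 3: 0.006 / 0.02535 ≈ 0.2367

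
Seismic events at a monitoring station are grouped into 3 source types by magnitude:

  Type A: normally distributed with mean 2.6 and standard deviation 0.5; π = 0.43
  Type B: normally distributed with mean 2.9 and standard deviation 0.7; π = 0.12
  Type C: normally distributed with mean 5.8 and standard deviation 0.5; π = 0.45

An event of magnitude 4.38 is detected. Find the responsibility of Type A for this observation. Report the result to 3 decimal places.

0.043

Posterior ∝ prior × likelihood, so P(k | x) ∝ π_k f_k(x); normalise over all components.
Component likelihoods at x = 4.38:
  p_A = 0.00141222
  p_B = 0.0609705
  p_C = 0.0141422
Prior × likelihood for each component:
  π_A·p_A = 0.43 × 0.00141222 = 0.000607255
  π_B·p_B = 0.12 × 0.0609705 = 0.00731646
  π_C·p_C = 0.45 × 0.0141422 = 0.00636399
Evidence: 0.000607255 + 0.00731646 + 0.00636399 = 0.0142877
P(Type A | the observation) ≈ 0.043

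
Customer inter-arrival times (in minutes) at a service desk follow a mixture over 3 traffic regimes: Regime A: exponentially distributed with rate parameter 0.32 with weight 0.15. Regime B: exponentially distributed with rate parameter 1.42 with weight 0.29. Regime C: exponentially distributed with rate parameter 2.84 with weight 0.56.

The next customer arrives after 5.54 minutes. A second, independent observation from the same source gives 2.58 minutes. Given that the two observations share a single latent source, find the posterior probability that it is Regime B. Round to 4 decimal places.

0.0050

The responsibility of component k is π_k f_k(x) divided by Σ_j π_j f_j(x).
Since both observations come from the same component, the likelihood for component k is f_k(x₁)·f_k(x₂).
  L_A = [0.32·e^(−0.32·5.54) = 0.32·e^(−1.7728) = 0.0543542] × [0.140151] = 0.00761779
  L_B = [1.42·e^(−1.42·5.54) = 1.42·e^(−7.8668) = 0.000544228] × [0.0364089] = 1.98147e-05
  L_C = [2.84·e^(−2.84·5.54) = 2.84·e^(−15.7336) = 4.1716e-07] × [0.00186705] = 7.78858e-10
Weight by the priors:
  π_A·L_A = 0.15 × 0.00761779 = 0.00114267
  π_B·L_B = 0.29 × 1.98147e-05 = 5.74626e-06
  π_C·L_C = 0.56 × 7.78858e-10 = 4.36161e-10
Normaliser: 0.00114267 + 5.74626e-06 + 4.36161e-10 = 0.00114842
Responsibility of Regime B: 5.74626e-06 / 0.00114842 ≈ 0.0050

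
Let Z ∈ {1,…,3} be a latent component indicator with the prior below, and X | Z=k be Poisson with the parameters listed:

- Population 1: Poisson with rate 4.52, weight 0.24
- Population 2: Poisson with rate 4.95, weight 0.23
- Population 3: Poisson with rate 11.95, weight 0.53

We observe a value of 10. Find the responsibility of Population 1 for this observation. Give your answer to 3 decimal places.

Apply Bayes' rule: the posterior for each component is proportional to its prior times its likelihood at x.
Evaluate each component's likelihood at the observed value:
  f_1 = 0.010681
  f_2 = 0.0172398
  f_3 = 0.105705
Prior × likelihood for each component:
  π_1·f_1 = 0.24 × 0.010681 = 0.00256343
  π_2·f_2 = 0.23 × 0.0172398 = 0.00396515
  π_3·f_3 = 0.53 × 0.105705 = 0.0560238
Sum: 0.00256343 + 0.00396515 + 0.0560238 = 0.0625524
Responsibility of Population 1: 0.00256343 / 0.0625524 ≈ 0.041

0.041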